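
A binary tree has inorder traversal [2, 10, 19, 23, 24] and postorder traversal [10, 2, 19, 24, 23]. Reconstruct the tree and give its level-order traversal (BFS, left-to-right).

Inorder:   [2, 10, 19, 23, 24]
Postorder: [10, 2, 19, 24, 23]
Algorithm: postorder visits root last, so walk postorder right-to-left;
each value is the root of the current inorder slice — split it at that
value, recurse on the right subtree first, then the left.
Recursive splits:
  root=23; inorder splits into left=[2, 10, 19], right=[24]
  root=24; inorder splits into left=[], right=[]
  root=19; inorder splits into left=[2, 10], right=[]
  root=2; inorder splits into left=[], right=[10]
  root=10; inorder splits into left=[], right=[]
Reconstructed level-order: [23, 19, 24, 2, 10]


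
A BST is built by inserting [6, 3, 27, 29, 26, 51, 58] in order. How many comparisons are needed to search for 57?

Search path for 57: 6 -> 27 -> 29 -> 51 -> 58
Found: False
Comparisons: 5


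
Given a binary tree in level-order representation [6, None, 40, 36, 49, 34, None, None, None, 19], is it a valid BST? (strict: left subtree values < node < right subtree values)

Level-order array: [6, None, 40, 36, 49, 34, None, None, None, 19]
Validate using subtree bounds (lo, hi): at each node, require lo < value < hi,
then recurse left with hi=value and right with lo=value.
Preorder trace (stopping at first violation):
  at node 6 with bounds (-inf, +inf): OK
  at node 40 with bounds (6, +inf): OK
  at node 36 with bounds (6, 40): OK
  at node 34 with bounds (6, 36): OK
  at node 19 with bounds (6, 34): OK
  at node 49 with bounds (40, +inf): OK
No violation found at any node.
Result: Valid BST


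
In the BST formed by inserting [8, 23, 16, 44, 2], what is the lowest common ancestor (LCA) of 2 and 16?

Tree insertion order: [8, 23, 16, 44, 2]
Tree (level-order array): [8, 2, 23, None, None, 16, 44]
In a BST, the LCA of p=2, q=16 is the first node v on the
root-to-leaf path with p <= v <= q (go left if both < v, right if both > v).
Walk from root:
  at 8: 2 <= 8 <= 16, this is the LCA
LCA = 8


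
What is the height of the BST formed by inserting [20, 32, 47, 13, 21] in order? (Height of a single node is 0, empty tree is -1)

Insertion order: [20, 32, 47, 13, 21]
Tree (level-order array): [20, 13, 32, None, None, 21, 47]
Compute height bottom-up (empty subtree = -1):
  height(13) = 1 + max(-1, -1) = 0
  height(21) = 1 + max(-1, -1) = 0
  height(47) = 1 + max(-1, -1) = 0
  height(32) = 1 + max(0, 0) = 1
  height(20) = 1 + max(0, 1) = 2
Height = 2


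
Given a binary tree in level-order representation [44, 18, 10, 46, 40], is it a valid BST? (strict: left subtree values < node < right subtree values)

Level-order array: [44, 18, 10, 46, 40]
Validate using subtree bounds (lo, hi): at each node, require lo < value < hi,
then recurse left with hi=value and right with lo=value.
Preorder trace (stopping at first violation):
  at node 44 with bounds (-inf, +inf): OK
  at node 18 with bounds (-inf, 44): OK
  at node 46 with bounds (-inf, 18): VIOLATION
Node 46 violates its bound: not (-inf < 46 < 18).
Result: Not a valid BST


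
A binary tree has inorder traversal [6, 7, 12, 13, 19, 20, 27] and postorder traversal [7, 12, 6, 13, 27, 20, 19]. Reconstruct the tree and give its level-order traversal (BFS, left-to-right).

Inorder:   [6, 7, 12, 13, 19, 20, 27]
Postorder: [7, 12, 6, 13, 27, 20, 19]
Algorithm: postorder visits root last, so walk postorder right-to-left;
each value is the root of the current inorder slice — split it at that
value, recurse on the right subtree first, then the left.
Recursive splits:
  root=19; inorder splits into left=[6, 7, 12, 13], right=[20, 27]
  root=20; inorder splits into left=[], right=[27]
  root=27; inorder splits into left=[], right=[]
  root=13; inorder splits into left=[6, 7, 12], right=[]
  root=6; inorder splits into left=[], right=[7, 12]
  root=12; inorder splits into left=[7], right=[]
  root=7; inorder splits into left=[], right=[]
Reconstructed level-order: [19, 13, 20, 6, 27, 12, 7]


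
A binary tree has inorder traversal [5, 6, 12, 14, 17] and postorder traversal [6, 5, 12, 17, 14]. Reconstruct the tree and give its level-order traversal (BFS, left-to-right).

Inorder:   [5, 6, 12, 14, 17]
Postorder: [6, 5, 12, 17, 14]
Algorithm: postorder visits root last, so walk postorder right-to-left;
each value is the root of the current inorder slice — split it at that
value, recurse on the right subtree first, then the left.
Recursive splits:
  root=14; inorder splits into left=[5, 6, 12], right=[17]
  root=17; inorder splits into left=[], right=[]
  root=12; inorder splits into left=[5, 6], right=[]
  root=5; inorder splits into left=[], right=[6]
  root=6; inorder splits into left=[], right=[]
Reconstructed level-order: [14, 12, 17, 5, 6]


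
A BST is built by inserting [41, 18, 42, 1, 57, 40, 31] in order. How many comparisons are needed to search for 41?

Search path for 41: 41
Found: True
Comparisons: 1


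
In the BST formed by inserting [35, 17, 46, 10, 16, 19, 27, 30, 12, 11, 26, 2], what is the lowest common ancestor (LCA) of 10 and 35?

Tree insertion order: [35, 17, 46, 10, 16, 19, 27, 30, 12, 11, 26, 2]
Tree (level-order array): [35, 17, 46, 10, 19, None, None, 2, 16, None, 27, None, None, 12, None, 26, 30, 11]
In a BST, the LCA of p=10, q=35 is the first node v on the
root-to-leaf path with p <= v <= q (go left if both < v, right if both > v).
Walk from root:
  at 35: 10 <= 35 <= 35, this is the LCA
LCA = 35


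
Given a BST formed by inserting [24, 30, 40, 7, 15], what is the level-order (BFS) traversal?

Tree insertion order: [24, 30, 40, 7, 15]
Tree (level-order array): [24, 7, 30, None, 15, None, 40]
BFS from the root, enqueuing left then right child of each popped node:
  queue [24] -> pop 24, enqueue [7, 30], visited so far: [24]
  queue [7, 30] -> pop 7, enqueue [15], visited so far: [24, 7]
  queue [30, 15] -> pop 30, enqueue [40], visited so far: [24, 7, 30]
  queue [15, 40] -> pop 15, enqueue [none], visited so far: [24, 7, 30, 15]
  queue [40] -> pop 40, enqueue [none], visited so far: [24, 7, 30, 15, 40]
Result: [24, 7, 30, 15, 40]


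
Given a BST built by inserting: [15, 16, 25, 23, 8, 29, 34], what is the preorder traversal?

Tree insertion order: [15, 16, 25, 23, 8, 29, 34]
Tree (level-order array): [15, 8, 16, None, None, None, 25, 23, 29, None, None, None, 34]
Preorder traversal: [15, 8, 16, 25, 23, 29, 34]


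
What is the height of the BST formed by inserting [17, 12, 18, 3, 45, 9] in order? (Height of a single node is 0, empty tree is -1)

Insertion order: [17, 12, 18, 3, 45, 9]
Tree (level-order array): [17, 12, 18, 3, None, None, 45, None, 9]
Compute height bottom-up (empty subtree = -1):
  height(9) = 1 + max(-1, -1) = 0
  height(3) = 1 + max(-1, 0) = 1
  height(12) = 1 + max(1, -1) = 2
  height(45) = 1 + max(-1, -1) = 0
  height(18) = 1 + max(-1, 0) = 1
  height(17) = 1 + max(2, 1) = 3
Height = 3


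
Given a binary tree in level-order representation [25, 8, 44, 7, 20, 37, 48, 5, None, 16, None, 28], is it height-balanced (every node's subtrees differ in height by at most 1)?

Tree (level-order array): [25, 8, 44, 7, 20, 37, 48, 5, None, 16, None, 28]
Definition: a tree is height-balanced if, at every node, |h(left) - h(right)| <= 1 (empty subtree has height -1).
Bottom-up per-node check:
  node 5: h_left=-1, h_right=-1, diff=0 [OK], height=0
  node 7: h_left=0, h_right=-1, diff=1 [OK], height=1
  node 16: h_left=-1, h_right=-1, diff=0 [OK], height=0
  node 20: h_left=0, h_right=-1, diff=1 [OK], height=1
  node 8: h_left=1, h_right=1, diff=0 [OK], height=2
  node 28: h_left=-1, h_right=-1, diff=0 [OK], height=0
  node 37: h_left=0, h_right=-1, diff=1 [OK], height=1
  node 48: h_left=-1, h_right=-1, diff=0 [OK], height=0
  node 44: h_left=1, h_right=0, diff=1 [OK], height=2
  node 25: h_left=2, h_right=2, diff=0 [OK], height=3
All nodes satisfy the balance condition.
Result: Balanced


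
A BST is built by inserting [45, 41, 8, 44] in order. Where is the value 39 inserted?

Starting tree (level order): [45, 41, None, 8, 44]
Insertion path: 45 -> 41 -> 8
Result: insert 39 as right child of 8
Final tree (level order): [45, 41, None, 8, 44, None, 39]


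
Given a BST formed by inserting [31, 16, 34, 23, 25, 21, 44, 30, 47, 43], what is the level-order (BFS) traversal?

Tree insertion order: [31, 16, 34, 23, 25, 21, 44, 30, 47, 43]
Tree (level-order array): [31, 16, 34, None, 23, None, 44, 21, 25, 43, 47, None, None, None, 30]
BFS from the root, enqueuing left then right child of each popped node:
  queue [31] -> pop 31, enqueue [16, 34], visited so far: [31]
  queue [16, 34] -> pop 16, enqueue [23], visited so far: [31, 16]
  queue [34, 23] -> pop 34, enqueue [44], visited so far: [31, 16, 34]
  queue [23, 44] -> pop 23, enqueue [21, 25], visited so far: [31, 16, 34, 23]
  queue [44, 21, 25] -> pop 44, enqueue [43, 47], visited so far: [31, 16, 34, 23, 44]
  queue [21, 25, 43, 47] -> pop 21, enqueue [none], visited so far: [31, 16, 34, 23, 44, 21]
  queue [25, 43, 47] -> pop 25, enqueue [30], visited so far: [31, 16, 34, 23, 44, 21, 25]
  queue [43, 47, 30] -> pop 43, enqueue [none], visited so far: [31, 16, 34, 23, 44, 21, 25, 43]
  queue [47, 30] -> pop 47, enqueue [none], visited so far: [31, 16, 34, 23, 44, 21, 25, 43, 47]
  queue [30] -> pop 30, enqueue [none], visited so far: [31, 16, 34, 23, 44, 21, 25, 43, 47, 30]
Result: [31, 16, 34, 23, 44, 21, 25, 43, 47, 30]


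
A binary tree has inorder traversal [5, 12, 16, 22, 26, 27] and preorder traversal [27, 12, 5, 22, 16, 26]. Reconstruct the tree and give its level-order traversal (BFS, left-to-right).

Inorder:  [5, 12, 16, 22, 26, 27]
Preorder: [27, 12, 5, 22, 16, 26]
Algorithm: preorder visits root first, so consume preorder in order;
for each root, split the current inorder slice at that value into
left-subtree inorder and right-subtree inorder, then recurse.
Recursive splits:
  root=27; inorder splits into left=[5, 12, 16, 22, 26], right=[]
  root=12; inorder splits into left=[5], right=[16, 22, 26]
  root=5; inorder splits into left=[], right=[]
  root=22; inorder splits into left=[16], right=[26]
  root=16; inorder splits into left=[], right=[]
  root=26; inorder splits into left=[], right=[]
Reconstructed level-order: [27, 12, 5, 22, 16, 26]


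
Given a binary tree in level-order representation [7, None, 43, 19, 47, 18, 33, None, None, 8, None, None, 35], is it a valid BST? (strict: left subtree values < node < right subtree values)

Level-order array: [7, None, 43, 19, 47, 18, 33, None, None, 8, None, None, 35]
Validate using subtree bounds (lo, hi): at each node, require lo < value < hi,
then recurse left with hi=value and right with lo=value.
Preorder trace (stopping at first violation):
  at node 7 with bounds (-inf, +inf): OK
  at node 43 with bounds (7, +inf): OK
  at node 19 with bounds (7, 43): OK
  at node 18 with bounds (7, 19): OK
  at node 8 with bounds (7, 18): OK
  at node 33 with bounds (19, 43): OK
  at node 35 with bounds (33, 43): OK
  at node 47 with bounds (43, +inf): OK
No violation found at any node.
Result: Valid BST


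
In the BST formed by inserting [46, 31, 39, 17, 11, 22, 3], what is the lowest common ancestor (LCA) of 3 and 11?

Tree insertion order: [46, 31, 39, 17, 11, 22, 3]
Tree (level-order array): [46, 31, None, 17, 39, 11, 22, None, None, 3]
In a BST, the LCA of p=3, q=11 is the first node v on the
root-to-leaf path with p <= v <= q (go left if both < v, right if both > v).
Walk from root:
  at 46: both 3 and 11 < 46, go left
  at 31: both 3 and 11 < 31, go left
  at 17: both 3 and 11 < 17, go left
  at 11: 3 <= 11 <= 11, this is the LCA
LCA = 11


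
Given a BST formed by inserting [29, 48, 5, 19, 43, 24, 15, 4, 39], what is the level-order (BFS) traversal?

Tree insertion order: [29, 48, 5, 19, 43, 24, 15, 4, 39]
Tree (level-order array): [29, 5, 48, 4, 19, 43, None, None, None, 15, 24, 39]
BFS from the root, enqueuing left then right child of each popped node:
  queue [29] -> pop 29, enqueue [5, 48], visited so far: [29]
  queue [5, 48] -> pop 5, enqueue [4, 19], visited so far: [29, 5]
  queue [48, 4, 19] -> pop 48, enqueue [43], visited so far: [29, 5, 48]
  queue [4, 19, 43] -> pop 4, enqueue [none], visited so far: [29, 5, 48, 4]
  queue [19, 43] -> pop 19, enqueue [15, 24], visited so far: [29, 5, 48, 4, 19]
  queue [43, 15, 24] -> pop 43, enqueue [39], visited so far: [29, 5, 48, 4, 19, 43]
  queue [15, 24, 39] -> pop 15, enqueue [none], visited so far: [29, 5, 48, 4, 19, 43, 15]
  queue [24, 39] -> pop 24, enqueue [none], visited so far: [29, 5, 48, 4, 19, 43, 15, 24]
  queue [39] -> pop 39, enqueue [none], visited so far: [29, 5, 48, 4, 19, 43, 15, 24, 39]
Result: [29, 5, 48, 4, 19, 43, 15, 24, 39]


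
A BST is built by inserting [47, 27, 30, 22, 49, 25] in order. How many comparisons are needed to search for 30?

Search path for 30: 47 -> 27 -> 30
Found: True
Comparisons: 3


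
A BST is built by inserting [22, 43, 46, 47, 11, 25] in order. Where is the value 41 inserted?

Starting tree (level order): [22, 11, 43, None, None, 25, 46, None, None, None, 47]
Insertion path: 22 -> 43 -> 25
Result: insert 41 as right child of 25
Final tree (level order): [22, 11, 43, None, None, 25, 46, None, 41, None, 47]


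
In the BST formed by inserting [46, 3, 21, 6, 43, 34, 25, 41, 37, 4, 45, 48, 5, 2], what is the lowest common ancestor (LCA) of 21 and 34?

Tree insertion order: [46, 3, 21, 6, 43, 34, 25, 41, 37, 4, 45, 48, 5, 2]
Tree (level-order array): [46, 3, 48, 2, 21, None, None, None, None, 6, 43, 4, None, 34, 45, None, 5, 25, 41, None, None, None, None, None, None, 37]
In a BST, the LCA of p=21, q=34 is the first node v on the
root-to-leaf path with p <= v <= q (go left if both < v, right if both > v).
Walk from root:
  at 46: both 21 and 34 < 46, go left
  at 3: both 21 and 34 > 3, go right
  at 21: 21 <= 21 <= 34, this is the LCA
LCA = 21


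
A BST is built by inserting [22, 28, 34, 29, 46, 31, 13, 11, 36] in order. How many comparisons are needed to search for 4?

Search path for 4: 22 -> 13 -> 11
Found: False
Comparisons: 3


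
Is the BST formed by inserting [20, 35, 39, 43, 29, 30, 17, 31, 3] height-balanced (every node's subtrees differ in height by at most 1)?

Tree (level-order array): [20, 17, 35, 3, None, 29, 39, None, None, None, 30, None, 43, None, 31]
Definition: a tree is height-balanced if, at every node, |h(left) - h(right)| <= 1 (empty subtree has height -1).
Bottom-up per-node check:
  node 3: h_left=-1, h_right=-1, diff=0 [OK], height=0
  node 17: h_left=0, h_right=-1, diff=1 [OK], height=1
  node 31: h_left=-1, h_right=-1, diff=0 [OK], height=0
  node 30: h_left=-1, h_right=0, diff=1 [OK], height=1
  node 29: h_left=-1, h_right=1, diff=2 [FAIL (|-1-1|=2 > 1)], height=2
  node 43: h_left=-1, h_right=-1, diff=0 [OK], height=0
  node 39: h_left=-1, h_right=0, diff=1 [OK], height=1
  node 35: h_left=2, h_right=1, diff=1 [OK], height=3
  node 20: h_left=1, h_right=3, diff=2 [FAIL (|1-3|=2 > 1)], height=4
Node 29 violates the condition: |-1 - 1| = 2 > 1.
Result: Not balanced


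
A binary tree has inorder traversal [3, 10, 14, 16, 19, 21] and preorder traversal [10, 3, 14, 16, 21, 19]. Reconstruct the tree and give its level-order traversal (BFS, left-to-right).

Inorder:  [3, 10, 14, 16, 19, 21]
Preorder: [10, 3, 14, 16, 21, 19]
Algorithm: preorder visits root first, so consume preorder in order;
for each root, split the current inorder slice at that value into
left-subtree inorder and right-subtree inorder, then recurse.
Recursive splits:
  root=10; inorder splits into left=[3], right=[14, 16, 19, 21]
  root=3; inorder splits into left=[], right=[]
  root=14; inorder splits into left=[], right=[16, 19, 21]
  root=16; inorder splits into left=[], right=[19, 21]
  root=21; inorder splits into left=[19], right=[]
  root=19; inorder splits into left=[], right=[]
Reconstructed level-order: [10, 3, 14, 16, 21, 19]


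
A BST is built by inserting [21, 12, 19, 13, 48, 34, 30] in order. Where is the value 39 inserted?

Starting tree (level order): [21, 12, 48, None, 19, 34, None, 13, None, 30]
Insertion path: 21 -> 48 -> 34
Result: insert 39 as right child of 34
Final tree (level order): [21, 12, 48, None, 19, 34, None, 13, None, 30, 39]


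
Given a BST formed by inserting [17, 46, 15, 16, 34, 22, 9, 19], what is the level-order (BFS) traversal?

Tree insertion order: [17, 46, 15, 16, 34, 22, 9, 19]
Tree (level-order array): [17, 15, 46, 9, 16, 34, None, None, None, None, None, 22, None, 19]
BFS from the root, enqueuing left then right child of each popped node:
  queue [17] -> pop 17, enqueue [15, 46], visited so far: [17]
  queue [15, 46] -> pop 15, enqueue [9, 16], visited so far: [17, 15]
  queue [46, 9, 16] -> pop 46, enqueue [34], visited so far: [17, 15, 46]
  queue [9, 16, 34] -> pop 9, enqueue [none], visited so far: [17, 15, 46, 9]
  queue [16, 34] -> pop 16, enqueue [none], visited so far: [17, 15, 46, 9, 16]
  queue [34] -> pop 34, enqueue [22], visited so far: [17, 15, 46, 9, 16, 34]
  queue [22] -> pop 22, enqueue [19], visited so far: [17, 15, 46, 9, 16, 34, 22]
  queue [19] -> pop 19, enqueue [none], visited so far: [17, 15, 46, 9, 16, 34, 22, 19]
Result: [17, 15, 46, 9, 16, 34, 22, 19]


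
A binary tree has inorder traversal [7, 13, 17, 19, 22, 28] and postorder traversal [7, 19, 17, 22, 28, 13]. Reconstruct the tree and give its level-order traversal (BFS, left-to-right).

Inorder:   [7, 13, 17, 19, 22, 28]
Postorder: [7, 19, 17, 22, 28, 13]
Algorithm: postorder visits root last, so walk postorder right-to-left;
each value is the root of the current inorder slice — split it at that
value, recurse on the right subtree first, then the left.
Recursive splits:
  root=13; inorder splits into left=[7], right=[17, 19, 22, 28]
  root=28; inorder splits into left=[17, 19, 22], right=[]
  root=22; inorder splits into left=[17, 19], right=[]
  root=17; inorder splits into left=[], right=[19]
  root=19; inorder splits into left=[], right=[]
  root=7; inorder splits into left=[], right=[]
Reconstructed level-order: [13, 7, 28, 22, 17, 19]


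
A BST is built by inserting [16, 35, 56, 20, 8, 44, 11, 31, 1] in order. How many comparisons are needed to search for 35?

Search path for 35: 16 -> 35
Found: True
Comparisons: 2


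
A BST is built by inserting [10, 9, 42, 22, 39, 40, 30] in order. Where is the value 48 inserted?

Starting tree (level order): [10, 9, 42, None, None, 22, None, None, 39, 30, 40]
Insertion path: 10 -> 42
Result: insert 48 as right child of 42
Final tree (level order): [10, 9, 42, None, None, 22, 48, None, 39, None, None, 30, 40]


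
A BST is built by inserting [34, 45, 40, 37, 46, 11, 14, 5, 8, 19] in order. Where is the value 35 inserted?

Starting tree (level order): [34, 11, 45, 5, 14, 40, 46, None, 8, None, 19, 37]
Insertion path: 34 -> 45 -> 40 -> 37
Result: insert 35 as left child of 37
Final tree (level order): [34, 11, 45, 5, 14, 40, 46, None, 8, None, 19, 37, None, None, None, None, None, None, None, 35]


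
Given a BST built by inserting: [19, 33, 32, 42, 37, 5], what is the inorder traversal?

Tree insertion order: [19, 33, 32, 42, 37, 5]
Tree (level-order array): [19, 5, 33, None, None, 32, 42, None, None, 37]
Inorder traversal: [5, 19, 32, 33, 37, 42]


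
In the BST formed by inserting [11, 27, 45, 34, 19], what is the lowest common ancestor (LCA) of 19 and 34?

Tree insertion order: [11, 27, 45, 34, 19]
Tree (level-order array): [11, None, 27, 19, 45, None, None, 34]
In a BST, the LCA of p=19, q=34 is the first node v on the
root-to-leaf path with p <= v <= q (go left if both < v, right if both > v).
Walk from root:
  at 11: both 19 and 34 > 11, go right
  at 27: 19 <= 27 <= 34, this is the LCA
LCA = 27


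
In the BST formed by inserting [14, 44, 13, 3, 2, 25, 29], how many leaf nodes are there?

Tree built from: [14, 44, 13, 3, 2, 25, 29]
Tree (level-order array): [14, 13, 44, 3, None, 25, None, 2, None, None, 29]
Rule: A leaf has 0 children.
Per-node child counts:
  node 14: 2 child(ren)
  node 13: 1 child(ren)
  node 3: 1 child(ren)
  node 2: 0 child(ren)
  node 44: 1 child(ren)
  node 25: 1 child(ren)
  node 29: 0 child(ren)
Matching nodes: [2, 29]
Count of leaf nodes: 2


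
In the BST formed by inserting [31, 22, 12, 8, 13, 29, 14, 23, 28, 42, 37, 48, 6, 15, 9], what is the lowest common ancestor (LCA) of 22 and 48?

Tree insertion order: [31, 22, 12, 8, 13, 29, 14, 23, 28, 42, 37, 48, 6, 15, 9]
Tree (level-order array): [31, 22, 42, 12, 29, 37, 48, 8, 13, 23, None, None, None, None, None, 6, 9, None, 14, None, 28, None, None, None, None, None, 15]
In a BST, the LCA of p=22, q=48 is the first node v on the
root-to-leaf path with p <= v <= q (go left if both < v, right if both > v).
Walk from root:
  at 31: 22 <= 31 <= 48, this is the LCA
LCA = 31


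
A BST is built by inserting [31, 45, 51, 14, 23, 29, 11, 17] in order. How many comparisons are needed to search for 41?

Search path for 41: 31 -> 45
Found: False
Comparisons: 2


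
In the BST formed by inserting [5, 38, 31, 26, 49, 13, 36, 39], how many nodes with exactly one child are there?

Tree built from: [5, 38, 31, 26, 49, 13, 36, 39]
Tree (level-order array): [5, None, 38, 31, 49, 26, 36, 39, None, 13]
Rule: These are nodes with exactly 1 non-null child.
Per-node child counts:
  node 5: 1 child(ren)
  node 38: 2 child(ren)
  node 31: 2 child(ren)
  node 26: 1 child(ren)
  node 13: 0 child(ren)
  node 36: 0 child(ren)
  node 49: 1 child(ren)
  node 39: 0 child(ren)
Matching nodes: [5, 26, 49]
Count of nodes with exactly one child: 3


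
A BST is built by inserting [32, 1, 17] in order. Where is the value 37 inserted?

Starting tree (level order): [32, 1, None, None, 17]
Insertion path: 32
Result: insert 37 as right child of 32
Final tree (level order): [32, 1, 37, None, 17]


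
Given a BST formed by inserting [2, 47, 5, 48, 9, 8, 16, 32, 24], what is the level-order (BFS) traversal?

Tree insertion order: [2, 47, 5, 48, 9, 8, 16, 32, 24]
Tree (level-order array): [2, None, 47, 5, 48, None, 9, None, None, 8, 16, None, None, None, 32, 24]
BFS from the root, enqueuing left then right child of each popped node:
  queue [2] -> pop 2, enqueue [47], visited so far: [2]
  queue [47] -> pop 47, enqueue [5, 48], visited so far: [2, 47]
  queue [5, 48] -> pop 5, enqueue [9], visited so far: [2, 47, 5]
  queue [48, 9] -> pop 48, enqueue [none], visited so far: [2, 47, 5, 48]
  queue [9] -> pop 9, enqueue [8, 16], visited so far: [2, 47, 5, 48, 9]
  queue [8, 16] -> pop 8, enqueue [none], visited so far: [2, 47, 5, 48, 9, 8]
  queue [16] -> pop 16, enqueue [32], visited so far: [2, 47, 5, 48, 9, 8, 16]
  queue [32] -> pop 32, enqueue [24], visited so far: [2, 47, 5, 48, 9, 8, 16, 32]
  queue [24] -> pop 24, enqueue [none], visited so far: [2, 47, 5, 48, 9, 8, 16, 32, 24]
Result: [2, 47, 5, 48, 9, 8, 16, 32, 24]


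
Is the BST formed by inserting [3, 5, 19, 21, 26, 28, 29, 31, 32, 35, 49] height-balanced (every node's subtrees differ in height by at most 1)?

Tree (level-order array): [3, None, 5, None, 19, None, 21, None, 26, None, 28, None, 29, None, 31, None, 32, None, 35, None, 49]
Definition: a tree is height-balanced if, at every node, |h(left) - h(right)| <= 1 (empty subtree has height -1).
Bottom-up per-node check:
  node 49: h_left=-1, h_right=-1, diff=0 [OK], height=0
  node 35: h_left=-1, h_right=0, diff=1 [OK], height=1
  node 32: h_left=-1, h_right=1, diff=2 [FAIL (|-1-1|=2 > 1)], height=2
  node 31: h_left=-1, h_right=2, diff=3 [FAIL (|-1-2|=3 > 1)], height=3
  node 29: h_left=-1, h_right=3, diff=4 [FAIL (|-1-3|=4 > 1)], height=4
  node 28: h_left=-1, h_right=4, diff=5 [FAIL (|-1-4|=5 > 1)], height=5
  node 26: h_left=-1, h_right=5, diff=6 [FAIL (|-1-5|=6 > 1)], height=6
  node 21: h_left=-1, h_right=6, diff=7 [FAIL (|-1-6|=7 > 1)], height=7
  node 19: h_left=-1, h_right=7, diff=8 [FAIL (|-1-7|=8 > 1)], height=8
  node 5: h_left=-1, h_right=8, diff=9 [FAIL (|-1-8|=9 > 1)], height=9
  node 3: h_left=-1, h_right=9, diff=10 [FAIL (|-1-9|=10 > 1)], height=10
Node 32 violates the condition: |-1 - 1| = 2 > 1.
Result: Not balanced


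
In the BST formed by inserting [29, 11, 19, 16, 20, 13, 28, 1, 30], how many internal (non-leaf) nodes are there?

Tree built from: [29, 11, 19, 16, 20, 13, 28, 1, 30]
Tree (level-order array): [29, 11, 30, 1, 19, None, None, None, None, 16, 20, 13, None, None, 28]
Rule: An internal node has at least one child.
Per-node child counts:
  node 29: 2 child(ren)
  node 11: 2 child(ren)
  node 1: 0 child(ren)
  node 19: 2 child(ren)
  node 16: 1 child(ren)
  node 13: 0 child(ren)
  node 20: 1 child(ren)
  node 28: 0 child(ren)
  node 30: 0 child(ren)
Matching nodes: [29, 11, 19, 16, 20]
Count of internal (non-leaf) nodes: 5


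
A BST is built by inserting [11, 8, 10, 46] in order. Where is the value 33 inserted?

Starting tree (level order): [11, 8, 46, None, 10]
Insertion path: 11 -> 46
Result: insert 33 as left child of 46
Final tree (level order): [11, 8, 46, None, 10, 33]


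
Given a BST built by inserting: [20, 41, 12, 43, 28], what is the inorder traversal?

Tree insertion order: [20, 41, 12, 43, 28]
Tree (level-order array): [20, 12, 41, None, None, 28, 43]
Inorder traversal: [12, 20, 28, 41, 43]


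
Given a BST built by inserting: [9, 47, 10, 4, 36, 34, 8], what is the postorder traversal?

Tree insertion order: [9, 47, 10, 4, 36, 34, 8]
Tree (level-order array): [9, 4, 47, None, 8, 10, None, None, None, None, 36, 34]
Postorder traversal: [8, 4, 34, 36, 10, 47, 9]


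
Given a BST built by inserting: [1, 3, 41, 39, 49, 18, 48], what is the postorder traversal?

Tree insertion order: [1, 3, 41, 39, 49, 18, 48]
Tree (level-order array): [1, None, 3, None, 41, 39, 49, 18, None, 48]
Postorder traversal: [18, 39, 48, 49, 41, 3, 1]


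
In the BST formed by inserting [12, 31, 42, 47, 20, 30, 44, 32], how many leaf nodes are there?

Tree built from: [12, 31, 42, 47, 20, 30, 44, 32]
Tree (level-order array): [12, None, 31, 20, 42, None, 30, 32, 47, None, None, None, None, 44]
Rule: A leaf has 0 children.
Per-node child counts:
  node 12: 1 child(ren)
  node 31: 2 child(ren)
  node 20: 1 child(ren)
  node 30: 0 child(ren)
  node 42: 2 child(ren)
  node 32: 0 child(ren)
  node 47: 1 child(ren)
  node 44: 0 child(ren)
Matching nodes: [30, 32, 44]
Count of leaf nodes: 3


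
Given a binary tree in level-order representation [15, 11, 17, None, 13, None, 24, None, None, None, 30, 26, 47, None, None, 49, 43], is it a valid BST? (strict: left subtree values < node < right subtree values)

Level-order array: [15, 11, 17, None, 13, None, 24, None, None, None, 30, 26, 47, None, None, 49, 43]
Validate using subtree bounds (lo, hi): at each node, require lo < value < hi,
then recurse left with hi=value and right with lo=value.
Preorder trace (stopping at first violation):
  at node 15 with bounds (-inf, +inf): OK
  at node 11 with bounds (-inf, 15): OK
  at node 13 with bounds (11, 15): OK
  at node 17 with bounds (15, +inf): OK
  at node 24 with bounds (17, +inf): OK
  at node 30 with bounds (24, +inf): OK
  at node 26 with bounds (24, 30): OK
  at node 47 with bounds (30, +inf): OK
  at node 49 with bounds (30, 47): VIOLATION
Node 49 violates its bound: not (30 < 49 < 47).
Result: Not a valid BST


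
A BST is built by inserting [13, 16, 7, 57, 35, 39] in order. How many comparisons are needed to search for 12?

Search path for 12: 13 -> 7
Found: False
Comparisons: 2


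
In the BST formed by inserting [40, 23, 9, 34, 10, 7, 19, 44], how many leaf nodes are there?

Tree built from: [40, 23, 9, 34, 10, 7, 19, 44]
Tree (level-order array): [40, 23, 44, 9, 34, None, None, 7, 10, None, None, None, None, None, 19]
Rule: A leaf has 0 children.
Per-node child counts:
  node 40: 2 child(ren)
  node 23: 2 child(ren)
  node 9: 2 child(ren)
  node 7: 0 child(ren)
  node 10: 1 child(ren)
  node 19: 0 child(ren)
  node 34: 0 child(ren)
  node 44: 0 child(ren)
Matching nodes: [7, 19, 34, 44]
Count of leaf nodes: 4


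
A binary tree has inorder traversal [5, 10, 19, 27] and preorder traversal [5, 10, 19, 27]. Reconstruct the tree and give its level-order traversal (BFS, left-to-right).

Inorder:  [5, 10, 19, 27]
Preorder: [5, 10, 19, 27]
Algorithm: preorder visits root first, so consume preorder in order;
for each root, split the current inorder slice at that value into
left-subtree inorder and right-subtree inorder, then recurse.
Recursive splits:
  root=5; inorder splits into left=[], right=[10, 19, 27]
  root=10; inorder splits into left=[], right=[19, 27]
  root=19; inorder splits into left=[], right=[27]
  root=27; inorder splits into left=[], right=[]
Reconstructed level-order: [5, 10, 19, 27]


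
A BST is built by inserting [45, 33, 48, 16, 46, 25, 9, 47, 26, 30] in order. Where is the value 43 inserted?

Starting tree (level order): [45, 33, 48, 16, None, 46, None, 9, 25, None, 47, None, None, None, 26, None, None, None, 30]
Insertion path: 45 -> 33
Result: insert 43 as right child of 33
Final tree (level order): [45, 33, 48, 16, 43, 46, None, 9, 25, None, None, None, 47, None, None, None, 26, None, None, None, 30]


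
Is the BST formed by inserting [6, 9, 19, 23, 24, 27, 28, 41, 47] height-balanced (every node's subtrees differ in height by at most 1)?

Tree (level-order array): [6, None, 9, None, 19, None, 23, None, 24, None, 27, None, 28, None, 41, None, 47]
Definition: a tree is height-balanced if, at every node, |h(left) - h(right)| <= 1 (empty subtree has height -1).
Bottom-up per-node check:
  node 47: h_left=-1, h_right=-1, diff=0 [OK], height=0
  node 41: h_left=-1, h_right=0, diff=1 [OK], height=1
  node 28: h_left=-1, h_right=1, diff=2 [FAIL (|-1-1|=2 > 1)], height=2
  node 27: h_left=-1, h_right=2, diff=3 [FAIL (|-1-2|=3 > 1)], height=3
  node 24: h_left=-1, h_right=3, diff=4 [FAIL (|-1-3|=4 > 1)], height=4
  node 23: h_left=-1, h_right=4, diff=5 [FAIL (|-1-4|=5 > 1)], height=5
  node 19: h_left=-1, h_right=5, diff=6 [FAIL (|-1-5|=6 > 1)], height=6
  node 9: h_left=-1, h_right=6, diff=7 [FAIL (|-1-6|=7 > 1)], height=7
  node 6: h_left=-1, h_right=7, diff=8 [FAIL (|-1-7|=8 > 1)], height=8
Node 28 violates the condition: |-1 - 1| = 2 > 1.
Result: Not balanced


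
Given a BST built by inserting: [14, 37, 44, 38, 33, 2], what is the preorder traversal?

Tree insertion order: [14, 37, 44, 38, 33, 2]
Tree (level-order array): [14, 2, 37, None, None, 33, 44, None, None, 38]
Preorder traversal: [14, 2, 37, 33, 44, 38]


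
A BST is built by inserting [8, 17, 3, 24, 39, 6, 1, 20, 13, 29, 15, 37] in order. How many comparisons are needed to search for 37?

Search path for 37: 8 -> 17 -> 24 -> 39 -> 29 -> 37
Found: True
Comparisons: 6


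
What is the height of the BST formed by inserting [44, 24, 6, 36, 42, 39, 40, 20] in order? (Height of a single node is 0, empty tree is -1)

Insertion order: [44, 24, 6, 36, 42, 39, 40, 20]
Tree (level-order array): [44, 24, None, 6, 36, None, 20, None, 42, None, None, 39, None, None, 40]
Compute height bottom-up (empty subtree = -1):
  height(20) = 1 + max(-1, -1) = 0
  height(6) = 1 + max(-1, 0) = 1
  height(40) = 1 + max(-1, -1) = 0
  height(39) = 1 + max(-1, 0) = 1
  height(42) = 1 + max(1, -1) = 2
  height(36) = 1 + max(-1, 2) = 3
  height(24) = 1 + max(1, 3) = 4
  height(44) = 1 + max(4, -1) = 5
Height = 5


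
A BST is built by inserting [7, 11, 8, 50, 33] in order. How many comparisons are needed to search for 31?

Search path for 31: 7 -> 11 -> 50 -> 33
Found: False
Comparisons: 4


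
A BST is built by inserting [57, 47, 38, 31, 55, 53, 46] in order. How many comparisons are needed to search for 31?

Search path for 31: 57 -> 47 -> 38 -> 31
Found: True
Comparisons: 4


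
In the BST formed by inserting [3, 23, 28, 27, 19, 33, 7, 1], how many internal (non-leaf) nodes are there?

Tree built from: [3, 23, 28, 27, 19, 33, 7, 1]
Tree (level-order array): [3, 1, 23, None, None, 19, 28, 7, None, 27, 33]
Rule: An internal node has at least one child.
Per-node child counts:
  node 3: 2 child(ren)
  node 1: 0 child(ren)
  node 23: 2 child(ren)
  node 19: 1 child(ren)
  node 7: 0 child(ren)
  node 28: 2 child(ren)
  node 27: 0 child(ren)
  node 33: 0 child(ren)
Matching nodes: [3, 23, 19, 28]
Count of internal (non-leaf) nodes: 4


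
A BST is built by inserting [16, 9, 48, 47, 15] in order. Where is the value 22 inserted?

Starting tree (level order): [16, 9, 48, None, 15, 47]
Insertion path: 16 -> 48 -> 47
Result: insert 22 as left child of 47
Final tree (level order): [16, 9, 48, None, 15, 47, None, None, None, 22]


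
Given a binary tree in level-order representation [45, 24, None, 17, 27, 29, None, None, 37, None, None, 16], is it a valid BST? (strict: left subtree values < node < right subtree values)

Level-order array: [45, 24, None, 17, 27, 29, None, None, 37, None, None, 16]
Validate using subtree bounds (lo, hi): at each node, require lo < value < hi,
then recurse left with hi=value and right with lo=value.
Preorder trace (stopping at first violation):
  at node 45 with bounds (-inf, +inf): OK
  at node 24 with bounds (-inf, 45): OK
  at node 17 with bounds (-inf, 24): OK
  at node 29 with bounds (-inf, 17): VIOLATION
Node 29 violates its bound: not (-inf < 29 < 17).
Result: Not a valid BST


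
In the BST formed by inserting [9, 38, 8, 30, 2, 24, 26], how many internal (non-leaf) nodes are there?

Tree built from: [9, 38, 8, 30, 2, 24, 26]
Tree (level-order array): [9, 8, 38, 2, None, 30, None, None, None, 24, None, None, 26]
Rule: An internal node has at least one child.
Per-node child counts:
  node 9: 2 child(ren)
  node 8: 1 child(ren)
  node 2: 0 child(ren)
  node 38: 1 child(ren)
  node 30: 1 child(ren)
  node 24: 1 child(ren)
  node 26: 0 child(ren)
Matching nodes: [9, 8, 38, 30, 24]
Count of internal (non-leaf) nodes: 5


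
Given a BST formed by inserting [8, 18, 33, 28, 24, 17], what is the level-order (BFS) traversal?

Tree insertion order: [8, 18, 33, 28, 24, 17]
Tree (level-order array): [8, None, 18, 17, 33, None, None, 28, None, 24]
BFS from the root, enqueuing left then right child of each popped node:
  queue [8] -> pop 8, enqueue [18], visited so far: [8]
  queue [18] -> pop 18, enqueue [17, 33], visited so far: [8, 18]
  queue [17, 33] -> pop 17, enqueue [none], visited so far: [8, 18, 17]
  queue [33] -> pop 33, enqueue [28], visited so far: [8, 18, 17, 33]
  queue [28] -> pop 28, enqueue [24], visited so far: [8, 18, 17, 33, 28]
  queue [24] -> pop 24, enqueue [none], visited so far: [8, 18, 17, 33, 28, 24]
Result: [8, 18, 17, 33, 28, 24]


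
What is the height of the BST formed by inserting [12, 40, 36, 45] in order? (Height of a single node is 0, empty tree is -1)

Insertion order: [12, 40, 36, 45]
Tree (level-order array): [12, None, 40, 36, 45]
Compute height bottom-up (empty subtree = -1):
  height(36) = 1 + max(-1, -1) = 0
  height(45) = 1 + max(-1, -1) = 0
  height(40) = 1 + max(0, 0) = 1
  height(12) = 1 + max(-1, 1) = 2
Height = 2


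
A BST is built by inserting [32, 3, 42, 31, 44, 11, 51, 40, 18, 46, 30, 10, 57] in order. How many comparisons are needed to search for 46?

Search path for 46: 32 -> 42 -> 44 -> 51 -> 46
Found: True
Comparisons: 5


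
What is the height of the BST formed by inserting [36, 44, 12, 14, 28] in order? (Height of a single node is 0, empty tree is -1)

Insertion order: [36, 44, 12, 14, 28]
Tree (level-order array): [36, 12, 44, None, 14, None, None, None, 28]
Compute height bottom-up (empty subtree = -1):
  height(28) = 1 + max(-1, -1) = 0
  height(14) = 1 + max(-1, 0) = 1
  height(12) = 1 + max(-1, 1) = 2
  height(44) = 1 + max(-1, -1) = 0
  height(36) = 1 + max(2, 0) = 3
Height = 3


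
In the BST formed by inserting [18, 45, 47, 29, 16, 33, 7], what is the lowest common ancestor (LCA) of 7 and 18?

Tree insertion order: [18, 45, 47, 29, 16, 33, 7]
Tree (level-order array): [18, 16, 45, 7, None, 29, 47, None, None, None, 33]
In a BST, the LCA of p=7, q=18 is the first node v on the
root-to-leaf path with p <= v <= q (go left if both < v, right if both > v).
Walk from root:
  at 18: 7 <= 18 <= 18, this is the LCA
LCA = 18


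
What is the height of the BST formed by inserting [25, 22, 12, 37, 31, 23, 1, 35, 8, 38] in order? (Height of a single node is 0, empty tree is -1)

Insertion order: [25, 22, 12, 37, 31, 23, 1, 35, 8, 38]
Tree (level-order array): [25, 22, 37, 12, 23, 31, 38, 1, None, None, None, None, 35, None, None, None, 8]
Compute height bottom-up (empty subtree = -1):
  height(8) = 1 + max(-1, -1) = 0
  height(1) = 1 + max(-1, 0) = 1
  height(12) = 1 + max(1, -1) = 2
  height(23) = 1 + max(-1, -1) = 0
  height(22) = 1 + max(2, 0) = 3
  height(35) = 1 + max(-1, -1) = 0
  height(31) = 1 + max(-1, 0) = 1
  height(38) = 1 + max(-1, -1) = 0
  height(37) = 1 + max(1, 0) = 2
  height(25) = 1 + max(3, 2) = 4
Height = 4


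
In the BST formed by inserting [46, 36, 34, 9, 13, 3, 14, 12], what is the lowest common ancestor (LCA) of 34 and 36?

Tree insertion order: [46, 36, 34, 9, 13, 3, 14, 12]
Tree (level-order array): [46, 36, None, 34, None, 9, None, 3, 13, None, None, 12, 14]
In a BST, the LCA of p=34, q=36 is the first node v on the
root-to-leaf path with p <= v <= q (go left if both < v, right if both > v).
Walk from root:
  at 46: both 34 and 36 < 46, go left
  at 36: 34 <= 36 <= 36, this is the LCA
LCA = 36


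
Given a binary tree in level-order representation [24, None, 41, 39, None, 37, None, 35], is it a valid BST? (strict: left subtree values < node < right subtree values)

Level-order array: [24, None, 41, 39, None, 37, None, 35]
Validate using subtree bounds (lo, hi): at each node, require lo < value < hi,
then recurse left with hi=value and right with lo=value.
Preorder trace (stopping at first violation):
  at node 24 with bounds (-inf, +inf): OK
  at node 41 with bounds (24, +inf): OK
  at node 39 with bounds (24, 41): OK
  at node 37 with bounds (24, 39): OK
  at node 35 with bounds (24, 37): OK
No violation found at any node.
Result: Valid BST


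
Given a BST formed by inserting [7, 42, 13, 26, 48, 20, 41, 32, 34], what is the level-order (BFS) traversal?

Tree insertion order: [7, 42, 13, 26, 48, 20, 41, 32, 34]
Tree (level-order array): [7, None, 42, 13, 48, None, 26, None, None, 20, 41, None, None, 32, None, None, 34]
BFS from the root, enqueuing left then right child of each popped node:
  queue [7] -> pop 7, enqueue [42], visited so far: [7]
  queue [42] -> pop 42, enqueue [13, 48], visited so far: [7, 42]
  queue [13, 48] -> pop 13, enqueue [26], visited so far: [7, 42, 13]
  queue [48, 26] -> pop 48, enqueue [none], visited so far: [7, 42, 13, 48]
  queue [26] -> pop 26, enqueue [20, 41], visited so far: [7, 42, 13, 48, 26]
  queue [20, 41] -> pop 20, enqueue [none], visited so far: [7, 42, 13, 48, 26, 20]
  queue [41] -> pop 41, enqueue [32], visited so far: [7, 42, 13, 48, 26, 20, 41]
  queue [32] -> pop 32, enqueue [34], visited so far: [7, 42, 13, 48, 26, 20, 41, 32]
  queue [34] -> pop 34, enqueue [none], visited so far: [7, 42, 13, 48, 26, 20, 41, 32, 34]
Result: [7, 42, 13, 48, 26, 20, 41, 32, 34]


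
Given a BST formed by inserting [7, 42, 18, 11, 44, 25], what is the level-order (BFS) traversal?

Tree insertion order: [7, 42, 18, 11, 44, 25]
Tree (level-order array): [7, None, 42, 18, 44, 11, 25]
BFS from the root, enqueuing left then right child of each popped node:
  queue [7] -> pop 7, enqueue [42], visited so far: [7]
  queue [42] -> pop 42, enqueue [18, 44], visited so far: [7, 42]
  queue [18, 44] -> pop 18, enqueue [11, 25], visited so far: [7, 42, 18]
  queue [44, 11, 25] -> pop 44, enqueue [none], visited so far: [7, 42, 18, 44]
  queue [11, 25] -> pop 11, enqueue [none], visited so far: [7, 42, 18, 44, 11]
  queue [25] -> pop 25, enqueue [none], visited so far: [7, 42, 18, 44, 11, 25]
Result: [7, 42, 18, 44, 11, 25]


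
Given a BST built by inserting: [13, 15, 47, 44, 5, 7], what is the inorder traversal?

Tree insertion order: [13, 15, 47, 44, 5, 7]
Tree (level-order array): [13, 5, 15, None, 7, None, 47, None, None, 44]
Inorder traversal: [5, 7, 13, 15, 44, 47]
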